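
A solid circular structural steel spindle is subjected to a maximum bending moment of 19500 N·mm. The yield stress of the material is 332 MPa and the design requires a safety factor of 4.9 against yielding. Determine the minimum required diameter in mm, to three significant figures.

σ_allow = 332/4.9 = 67.76 MPa.
For a solid circular section σ = 32M/(πd³), so d³ = 32M/(π σ_allow) = 32×19500/(π×67.76) = 2932 mm³.
d = 14.31 mm.

d = 14.3 mm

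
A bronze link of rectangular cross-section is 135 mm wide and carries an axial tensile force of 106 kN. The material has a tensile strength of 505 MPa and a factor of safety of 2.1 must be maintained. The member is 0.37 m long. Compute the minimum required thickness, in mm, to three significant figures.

t = 3.27 mm

σ_allow = 505/2.1 = 240.5 MPa.
Required area A = F/σ_allow = 106000/240.5 = 440.8 mm².
t = A/w = 440.8/135 = 3.265 mm.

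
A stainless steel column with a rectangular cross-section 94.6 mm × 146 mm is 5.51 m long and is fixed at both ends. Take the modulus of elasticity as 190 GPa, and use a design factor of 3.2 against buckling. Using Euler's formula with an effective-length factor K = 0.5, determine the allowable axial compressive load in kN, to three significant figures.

Buckling occurs about the weak axis: I_min = h·b³/12 = 146×94.6³/12 = 1.030×10^7 mm⁴ (b = 94.6 mm is the smaller dimension).
Effective length L_e = KL = 0.5×5.51 m = 2755 mm.
Euler critical load P_cr = π²EI/L_e² = π²×190000×1.030×10^7/2755² = 2.545×10^6 N.
P_allow = P_cr/n = 2.545×10^6/3.2 = 795300 N.

P_allow = 795 kN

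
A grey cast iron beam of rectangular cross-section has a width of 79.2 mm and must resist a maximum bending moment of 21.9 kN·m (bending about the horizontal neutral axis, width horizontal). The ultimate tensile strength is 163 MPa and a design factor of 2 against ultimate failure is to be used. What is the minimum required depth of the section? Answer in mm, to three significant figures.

σ_allow = 163/2 = 81.50 MPa.
For a rectangular section σ = 6M/(bh²), so h² = 6M/(b σ_allow) = 6×2.1900×10^7/(79.2×81.50) = 20360 mm².
h = 142.7 mm.

h = 143 mm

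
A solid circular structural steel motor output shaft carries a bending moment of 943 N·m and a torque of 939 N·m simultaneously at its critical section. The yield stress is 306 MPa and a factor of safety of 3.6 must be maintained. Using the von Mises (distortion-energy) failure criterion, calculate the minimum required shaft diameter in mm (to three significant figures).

d = 53.0 mm

σ_allow = σ_y/n = 306/3.6 = 85.00 MPa.
For a solid shaft σ_b = 32M/(πd³) and τ = 16T/(πd³), so the von Mises stress is σ' = (16/πd³)·√(4M²+3T²).
√(4M²+3T²) = √(4×(943000)² + 3×(939000)²) = 2.490×10^6 N·mm.
d³ = 16×2.490×10^6/(π×85.00) = 149200 mm³.
d = 53.04 mm.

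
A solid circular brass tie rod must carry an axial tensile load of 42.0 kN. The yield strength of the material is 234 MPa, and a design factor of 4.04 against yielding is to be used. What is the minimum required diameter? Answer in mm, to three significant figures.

Allowable stress σ_allow = 234/4.04 = 57.92 MPa.
Required area A = F/σ_allow = 42000/57.92 = 725.1 mm².
A = πd²/4 → d = √(4A/π) = 30.39 mm.

d = 30.4 mm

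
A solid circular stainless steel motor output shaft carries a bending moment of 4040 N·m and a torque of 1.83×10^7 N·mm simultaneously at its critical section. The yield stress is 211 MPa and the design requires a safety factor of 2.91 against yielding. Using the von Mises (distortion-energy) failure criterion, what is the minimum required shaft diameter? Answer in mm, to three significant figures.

σ_allow = σ_y/n = 211/2.91 = 72.51 MPa.
For a solid shaft σ_b = 32M/(πd³) and τ = 16T/(πd³), so the von Mises stress is σ' = (16/πd³)·√(4M²+3T²).
√(4M²+3T²) = √(4×(4.040×10^6)² + 3×(1.830×10^7)²) = 3.271×10^7 N·mm.
d³ = 16×3.271×10^7/(π×72.51) = 2.298×10^6 mm³.
d = 132.0 mm.

d = 132 mm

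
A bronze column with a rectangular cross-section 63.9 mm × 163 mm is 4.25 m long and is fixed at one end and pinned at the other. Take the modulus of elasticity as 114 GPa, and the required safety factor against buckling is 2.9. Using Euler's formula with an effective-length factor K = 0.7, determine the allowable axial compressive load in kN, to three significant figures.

P_allow = 155 kN

Buckling occurs about the weak axis: I_min = h·b³/12 = 163×63.9³/12 = 3.544×10^6 mm⁴ (b = 63.9 mm is the smaller dimension).
Effective length L_e = KL = 0.7×4.25 m = 2975 mm.
Euler critical load P_cr = π²EI/L_e² = π²×114000×3.544×10^6/2975² = 450500 N.
P_allow = P_cr/n = 450500/2.9 = 155400 N.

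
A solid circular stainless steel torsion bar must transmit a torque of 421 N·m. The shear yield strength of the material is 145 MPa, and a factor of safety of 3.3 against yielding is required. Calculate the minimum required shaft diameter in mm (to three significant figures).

Allowable shear stress τ_allow = 145/3.3 = 43.94 MPa.
For a solid shaft τ = 16T/(πd³), so d³ = 16T/(π τ_allow) = 16×421000/(π×43.94) = 48800 mm³.
d = (48800)^(1/3) = 36.54 mm.

d = 36.5 mm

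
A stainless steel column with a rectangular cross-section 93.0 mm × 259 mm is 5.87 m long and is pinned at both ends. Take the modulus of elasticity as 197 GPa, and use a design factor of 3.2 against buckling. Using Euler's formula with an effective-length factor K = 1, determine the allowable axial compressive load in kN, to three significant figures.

Buckling occurs about the weak axis: I_min = h·b³/12 = 259×93.0³/12 = 1.736×10^7 mm⁴ (b = 93.0 mm is the smaller dimension).
Effective length L_e = KL = 1×5.87 m = 5870 mm.
Euler critical load P_cr = π²EI/L_e² = π²×197000×1.736×10^7/5870² = 979600 N.
P_allow = P_cr/n = 979600/3.2 = 306100 N.

P_allow = 306 kN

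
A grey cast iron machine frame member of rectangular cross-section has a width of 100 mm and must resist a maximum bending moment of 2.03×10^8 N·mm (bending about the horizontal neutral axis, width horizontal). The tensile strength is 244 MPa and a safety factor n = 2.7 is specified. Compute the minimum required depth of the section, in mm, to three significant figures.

h = 367 mm

σ_allow = 244/2.7 = 90.37 MPa.
For a rectangular section σ = 6M/(bh²), so h² = 6M/(b σ_allow) = 6×2.0300×10^8/(100×90.37) = 134800 mm².
h = 367.1 mm.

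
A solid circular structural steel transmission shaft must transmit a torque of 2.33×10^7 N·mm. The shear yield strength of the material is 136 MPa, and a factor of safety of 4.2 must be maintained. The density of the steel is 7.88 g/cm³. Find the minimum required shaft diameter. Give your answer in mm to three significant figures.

Allowable shear stress τ_allow = 136/4.2 = 32.38 MPa.
For a solid shaft τ = 16T/(πd³), so d³ = 16T/(π τ_allow) = 16×2.3300×10^7/(π×32.38) = 3.665×10^6 mm³.
d = (3.665×10^6)^(1/3) = 154.2 mm.

d = 154 mm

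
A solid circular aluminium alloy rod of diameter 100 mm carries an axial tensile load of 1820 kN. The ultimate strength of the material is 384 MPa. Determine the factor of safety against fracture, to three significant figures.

A = πd²/4 = 7854 mm².
σ = F/A = 1820000/7854 = 231.7 MPa.
n = 384/231.7 = 1.657.

n = 1.66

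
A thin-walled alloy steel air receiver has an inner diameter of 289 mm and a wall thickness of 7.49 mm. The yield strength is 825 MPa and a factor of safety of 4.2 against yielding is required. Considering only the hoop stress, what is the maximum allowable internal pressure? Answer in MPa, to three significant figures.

p_allow = 10.2 MPa

σ_allow = 825/4.2 = 196.4 MPa.
σ_h = pD/(2t) → p_allow = 2σ_allow t/D = 2×196.4×7.49/289 = 10.18 MPa.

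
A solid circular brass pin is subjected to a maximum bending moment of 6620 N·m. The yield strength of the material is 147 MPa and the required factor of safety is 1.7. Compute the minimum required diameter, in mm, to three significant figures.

σ_allow = 147/1.7 = 86.47 MPa.
For a solid circular section σ = 32M/(πd³), so d³ = 32M/(π σ_allow) = 32×6620000/(π×86.47) = 779800 mm³.
d = 92.04 mm.

d = 92.0 mm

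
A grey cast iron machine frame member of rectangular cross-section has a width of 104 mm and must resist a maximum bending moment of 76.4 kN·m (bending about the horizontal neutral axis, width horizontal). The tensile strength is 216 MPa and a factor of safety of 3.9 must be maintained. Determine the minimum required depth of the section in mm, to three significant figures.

h = 282 mm

σ_allow = 216/3.9 = 55.38 MPa.
For a rectangular section σ = 6M/(bh²), so h² = 6M/(b σ_allow) = 6×7.6400×10^7/(104×55.38) = 79580 mm².
h = 282.1 mm.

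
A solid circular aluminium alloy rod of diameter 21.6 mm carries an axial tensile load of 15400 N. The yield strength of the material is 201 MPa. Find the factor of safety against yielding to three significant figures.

n = 4.78

A = πd²/4 = 366.4 mm².
σ = F/A = 15400/366.4 = 42.03 MPa.
n = 201/42.03 = 4.783.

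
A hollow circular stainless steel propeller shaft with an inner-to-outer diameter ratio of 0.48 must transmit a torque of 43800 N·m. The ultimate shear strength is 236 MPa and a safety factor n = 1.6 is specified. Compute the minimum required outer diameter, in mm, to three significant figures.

τ_allow = 236/1.6 = 147.5 MPa.
For a hollow shaft τ = 16T/[πd_o³(1−k⁴)] with k = 0.48, so 1−k⁴ = 0.9469.
d_o³ = 16T/[π τ_allow (1−k⁴)] = 16×4.3800×10^7/(π×147.5×0.9469) = 1.597×10^6 mm³.
d_o = 116.9 mm.

d_o = 117 mm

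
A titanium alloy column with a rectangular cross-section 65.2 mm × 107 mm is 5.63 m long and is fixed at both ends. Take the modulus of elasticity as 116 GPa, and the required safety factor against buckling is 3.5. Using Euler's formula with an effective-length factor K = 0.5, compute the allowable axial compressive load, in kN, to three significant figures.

P_allow = 102 kN

Buckling occurs about the weak axis: I_min = h·b³/12 = 107×65.2³/12 = 2.471×10^6 mm⁴ (b = 65.2 mm is the smaller dimension).
Effective length L_e = KL = 0.5×5.63 m = 2815 mm.
Euler critical load P_cr = π²EI/L_e² = π²×116000×2.471×10^6/2815² = 357100 N.
P_allow = P_cr/n = 357100/3.5 = 102000 N.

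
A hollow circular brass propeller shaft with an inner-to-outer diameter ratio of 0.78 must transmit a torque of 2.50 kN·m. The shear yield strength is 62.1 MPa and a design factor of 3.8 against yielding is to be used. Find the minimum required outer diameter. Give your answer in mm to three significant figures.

τ_allow = 62.1/3.8 = 16.34 MPa.
For a hollow shaft τ = 16T/[πd_o³(1−k⁴)] with k = 0.78, so 1−k⁴ = 0.6298.
d_o³ = 16T/[π τ_allow (1−k⁴)] = 16×2500000/(π×16.34×0.6298) = 1.237×10^6 mm³.
d_o = 107.3 mm.

d_o = 107 mm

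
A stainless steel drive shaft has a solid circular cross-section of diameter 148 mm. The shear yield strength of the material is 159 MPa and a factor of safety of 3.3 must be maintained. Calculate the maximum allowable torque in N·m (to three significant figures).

τ_allow = 159/3.3 = 48.18 MPa.
For a solid shaft T_allow = τ_allow·πd³/16; πd³/16 = π×148³/16 = 636500 mm³.
T_allow = 48.18×636500 = 3.067×10^7 N·mm = 30670 N·m.

T_allow = 30700 N·m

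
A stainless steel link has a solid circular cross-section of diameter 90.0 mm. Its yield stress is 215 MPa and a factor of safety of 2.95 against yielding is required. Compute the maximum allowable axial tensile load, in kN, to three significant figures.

σ_allow = 215/2.95 = 72.88 MPa.
A = πd²/4 = π×90.0²/4 = 6362 mm².
F_allow = σ_allow × A = 72.88×6362 = 463700 N.

F_allow = 464 kN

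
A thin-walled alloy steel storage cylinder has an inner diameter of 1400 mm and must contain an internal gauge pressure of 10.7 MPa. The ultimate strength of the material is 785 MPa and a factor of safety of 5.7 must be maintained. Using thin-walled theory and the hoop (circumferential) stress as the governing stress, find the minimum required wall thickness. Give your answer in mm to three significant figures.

σ_allow = 785/5.7 = 137.7 MPa.
Hoop stress σ_h = pD/(2t), so t = pD/(2σ_allow) = 10.7×1400/(2×137.7) = 54.39 mm.

t = 54.4 mm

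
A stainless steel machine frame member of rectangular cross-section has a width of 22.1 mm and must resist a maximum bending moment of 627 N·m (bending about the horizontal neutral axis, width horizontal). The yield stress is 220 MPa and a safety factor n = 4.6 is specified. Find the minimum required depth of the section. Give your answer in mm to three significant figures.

σ_allow = 220/4.6 = 47.83 MPa.
For a rectangular section σ = 6M/(bh²), so h² = 6M/(b σ_allow) = 6×627000/(22.1×47.83) = 3559 mm².
h = 59.66 mm.

h = 59.7 mm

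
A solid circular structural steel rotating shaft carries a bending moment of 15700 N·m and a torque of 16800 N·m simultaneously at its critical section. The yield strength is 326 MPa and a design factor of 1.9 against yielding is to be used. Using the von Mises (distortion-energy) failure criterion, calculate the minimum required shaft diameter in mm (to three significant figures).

d = 108 mm

σ_allow = σ_y/n = 326/1.9 = 171.6 MPa.
For a solid shaft σ_b = 32M/(πd³) and τ = 16T/(πd³), so the von Mises stress is σ' = (16/πd³)·√(4M²+3T²).
√(4M²+3T²) = √(4×(1.570×10^7)² + 3×(1.680×10^7)²) = 4.281×10^7 N·mm.
d³ = 16×4.281×10^7/(π×171.6) = 1.271×10^6 mm³.
d = 108.3 mm.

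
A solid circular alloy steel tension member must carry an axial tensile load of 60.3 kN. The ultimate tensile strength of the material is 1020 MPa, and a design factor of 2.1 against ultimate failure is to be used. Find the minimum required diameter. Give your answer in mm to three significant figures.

Allowable stress σ_allow = 1020/2.1 = 485.7 MPa.
Required area A = F/σ_allow = 60300/485.7 = 124.1 mm².
A = πd²/4 → d = √(4A/π) = 12.57 mm.

d = 12.6 mm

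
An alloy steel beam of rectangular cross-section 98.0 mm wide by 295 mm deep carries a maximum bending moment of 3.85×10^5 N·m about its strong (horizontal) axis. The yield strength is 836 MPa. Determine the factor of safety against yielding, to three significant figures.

Section modulus S = bh²/6 = 98.0×295²/6 = 1.421×10^6 mm³.
σ = M/S = 3.8500×10^8/1.421×10^6 = 270.9 MPa.
n = 836/270.9 = 3.086.

n = 3.09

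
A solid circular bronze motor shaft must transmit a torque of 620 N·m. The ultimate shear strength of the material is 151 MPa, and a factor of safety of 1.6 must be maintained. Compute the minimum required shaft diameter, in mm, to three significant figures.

Allowable shear stress τ_allow = 151/1.6 = 94.38 MPa.
For a solid shaft τ = 16T/(πd³), so d³ = 16T/(π τ_allow) = 16×620000/(π×94.38) = 33460 mm³.
d = (33460)^(1/3) = 32.22 mm.

d = 32.2 mm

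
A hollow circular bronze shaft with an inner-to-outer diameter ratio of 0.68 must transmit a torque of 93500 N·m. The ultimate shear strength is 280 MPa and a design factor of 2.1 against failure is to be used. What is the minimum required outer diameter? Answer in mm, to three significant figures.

d_o = 166 mm

τ_allow = 280/2.1 = 133.3 MPa.
For a hollow shaft τ = 16T/[πd_o³(1−k⁴)] with k = 0.68, so 1−k⁴ = 0.7862.
d_o³ = 16T/[π τ_allow (1−k⁴)] = 16×9.3500×10^7/(π×133.3×0.7862) = 4.543×10^6 mm³.
d_o = 165.6 mm.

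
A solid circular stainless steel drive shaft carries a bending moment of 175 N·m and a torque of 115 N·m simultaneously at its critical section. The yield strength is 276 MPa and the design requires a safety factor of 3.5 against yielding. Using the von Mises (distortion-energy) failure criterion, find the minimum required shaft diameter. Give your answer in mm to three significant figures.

σ_allow = σ_y/n = 276/3.5 = 78.86 MPa.
For a solid shaft σ_b = 32M/(πd³) and τ = 16T/(πd³), so the von Mises stress is σ' = (16/πd³)·√(4M²+3T²).
√(4M²+3T²) = √(4×(175000)² + 3×(115000)²) = 402700 N·mm.
d³ = 16×402700/(π×78.86) = 26010 mm³.
d = 29.63 mm.

d = 29.6 mm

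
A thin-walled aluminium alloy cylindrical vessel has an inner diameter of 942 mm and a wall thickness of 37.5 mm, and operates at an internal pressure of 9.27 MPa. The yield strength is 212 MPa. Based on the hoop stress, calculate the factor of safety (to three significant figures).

n = 1.82

σ_h = pD/(2t) = 9.27×942/(2×37.5) = 116.4 MPa.
n = 212/116.4 = 1.821.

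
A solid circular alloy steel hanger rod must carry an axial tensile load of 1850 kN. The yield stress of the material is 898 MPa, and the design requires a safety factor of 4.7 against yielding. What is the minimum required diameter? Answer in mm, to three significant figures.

Allowable stress σ_allow = 898/4.7 = 191.1 MPa.
Required area A = F/σ_allow = 1850000/191.1 = 9683 mm².
A = πd²/4 → d = √(4A/π) = 111.0 mm.

d = 111 mm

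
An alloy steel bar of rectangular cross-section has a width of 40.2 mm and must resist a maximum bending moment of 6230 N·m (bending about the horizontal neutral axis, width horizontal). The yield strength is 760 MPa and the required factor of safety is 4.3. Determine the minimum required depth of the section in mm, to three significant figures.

h = 72.5 mm

σ_allow = 760/4.3 = 176.7 MPa.
For a rectangular section σ = 6M/(bh²), so h² = 6M/(b σ_allow) = 6×6230000/(40.2×176.7) = 5261 mm².
h = 72.53 mm.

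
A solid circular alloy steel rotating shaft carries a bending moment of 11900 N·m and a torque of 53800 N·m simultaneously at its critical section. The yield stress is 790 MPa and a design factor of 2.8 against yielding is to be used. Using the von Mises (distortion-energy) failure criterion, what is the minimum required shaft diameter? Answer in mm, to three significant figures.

σ_allow = σ_y/n = 790/2.8 = 282.1 MPa.
For a solid shaft σ_b = 32M/(πd³) and τ = 16T/(πd³), so the von Mises stress is σ' = (16/πd³)·√(4M²+3T²).
√(4M²+3T²) = √(4×(1.190×10^7)² + 3×(5.380×10^7)²) = 9.618×10^7 N·mm.
d³ = 16×9.618×10^7/(π×282.1) = 1.736×10^6 mm³.
d = 120.2 mm.

d = 120 mm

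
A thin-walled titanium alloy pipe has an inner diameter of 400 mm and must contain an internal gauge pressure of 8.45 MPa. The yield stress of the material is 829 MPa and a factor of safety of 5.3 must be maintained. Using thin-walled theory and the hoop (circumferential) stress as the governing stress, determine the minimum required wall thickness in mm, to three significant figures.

t = 10.8 mm

σ_allow = 829/5.3 = 156.4 MPa.
Hoop stress σ_h = pD/(2t), so t = pD/(2σ_allow) = 8.45×400/(2×156.4) = 10.80 mm.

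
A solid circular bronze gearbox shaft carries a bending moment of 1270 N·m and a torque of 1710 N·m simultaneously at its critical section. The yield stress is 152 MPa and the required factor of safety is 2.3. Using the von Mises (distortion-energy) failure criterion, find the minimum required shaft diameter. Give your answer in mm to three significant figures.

σ_allow = σ_y/n = 152/2.3 = 66.09 MPa.
For a solid shaft σ_b = 32M/(πd³) and τ = 16T/(πd³), so the von Mises stress is σ' = (16/πd³)·√(4M²+3T²).
√(4M²+3T²) = √(4×(1.270×10^6)² + 3×(1.710×10^6)²) = 3.902×10^6 N·mm.
d³ = 16×3.902×10^6/(π×66.09) = 300700 mm³.
d = 66.99 mm.

d = 67.0 mm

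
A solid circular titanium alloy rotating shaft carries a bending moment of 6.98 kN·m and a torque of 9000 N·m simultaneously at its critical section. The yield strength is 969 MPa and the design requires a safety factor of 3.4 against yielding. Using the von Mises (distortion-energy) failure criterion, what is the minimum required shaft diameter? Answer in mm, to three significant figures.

d = 72.0 mm

σ_allow = σ_y/n = 969/3.4 = 285.0 MPa.
For a solid shaft σ_b = 32M/(πd³) and τ = 16T/(πd³), so the von Mises stress is σ' = (16/πd³)·√(4M²+3T²).
√(4M²+3T²) = √(4×(6.980×10^6)² + 3×(9.000×10^6)²) = 2.093×10^7 N·mm.
d³ = 16×2.093×10^7/(π×285.0) = 373900 mm³.
d = 72.04 mm.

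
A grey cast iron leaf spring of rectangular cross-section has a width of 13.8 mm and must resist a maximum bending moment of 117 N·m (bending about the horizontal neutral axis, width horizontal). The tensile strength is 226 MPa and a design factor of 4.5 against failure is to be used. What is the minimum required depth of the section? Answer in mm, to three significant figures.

h = 31.8 mm

σ_allow = 226/4.5 = 50.22 MPa.
For a rectangular section σ = 6M/(bh²), so h² = 6M/(b σ_allow) = 6×117000/(13.8×50.22) = 1013 mm².
h = 31.83 mm.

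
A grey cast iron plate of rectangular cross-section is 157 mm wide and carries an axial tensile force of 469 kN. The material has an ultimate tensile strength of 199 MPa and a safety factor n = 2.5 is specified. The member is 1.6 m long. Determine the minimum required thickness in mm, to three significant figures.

σ_allow = 199/2.5 = 79.60 MPa.
Required area A = F/σ_allow = 469000/79.60 = 5892 mm².
t = A/w = 5892/157 = 37.53 mm.

t = 37.5 mm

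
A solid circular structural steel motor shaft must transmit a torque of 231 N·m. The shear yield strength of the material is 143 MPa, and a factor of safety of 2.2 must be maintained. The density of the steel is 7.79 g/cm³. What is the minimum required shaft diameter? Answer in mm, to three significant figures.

d = 26.3 mm

Allowable shear stress τ_allow = 143/2.2 = 65.00 MPa.
For a solid shaft τ = 16T/(πd³), so d³ = 16T/(π τ_allow) = 16×231000/(π×65.00) = 18100 mm³.
d = (18100)^(1/3) = 26.26 mm.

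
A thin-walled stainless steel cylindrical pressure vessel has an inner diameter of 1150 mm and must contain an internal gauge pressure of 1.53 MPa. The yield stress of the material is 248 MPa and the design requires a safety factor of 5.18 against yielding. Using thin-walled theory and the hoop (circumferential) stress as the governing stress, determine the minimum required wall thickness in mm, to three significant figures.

t = 18.4 mm

σ_allow = 248/5.18 = 47.88 MPa.
Hoop stress σ_h = pD/(2t), so t = pD/(2σ_allow) = 1.53×1150/(2×47.88) = 18.38 mm.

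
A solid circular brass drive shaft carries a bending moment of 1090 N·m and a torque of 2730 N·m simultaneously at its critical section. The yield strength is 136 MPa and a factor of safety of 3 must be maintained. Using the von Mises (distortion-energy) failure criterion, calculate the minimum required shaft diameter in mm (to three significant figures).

d = 83.6 mm

σ_allow = σ_y/n = 136/3 = 45.33 MPa.
For a solid shaft σ_b = 32M/(πd³) and τ = 16T/(πd³), so the von Mises stress is σ' = (16/πd³)·√(4M²+3T²).
√(4M²+3T²) = √(4×(1.090×10^6)² + 3×(2.730×10^6)²) = 5.207×10^6 N·mm.
d³ = 16×5.207×10^6/(π×45.33) = 585000 mm³.
d = 83.63 mm.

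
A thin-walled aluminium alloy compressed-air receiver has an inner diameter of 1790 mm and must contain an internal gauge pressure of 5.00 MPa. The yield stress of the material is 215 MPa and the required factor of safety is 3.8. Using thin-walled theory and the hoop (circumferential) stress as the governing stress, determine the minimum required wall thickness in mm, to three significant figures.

σ_allow = 215/3.8 = 56.58 MPa.
Hoop stress σ_h = pD/(2t), so t = pD/(2σ_allow) = 5.00×1790/(2×56.58) = 79.09 mm.

t = 79.1 mm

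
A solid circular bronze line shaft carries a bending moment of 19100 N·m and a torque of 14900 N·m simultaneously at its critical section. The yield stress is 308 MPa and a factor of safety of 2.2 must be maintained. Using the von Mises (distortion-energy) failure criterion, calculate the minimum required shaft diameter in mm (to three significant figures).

d = 119 mm

σ_allow = σ_y/n = 308/2.2 = 140.0 MPa.
For a solid shaft σ_b = 32M/(πd³) and τ = 16T/(πd³), so the von Mises stress is σ' = (16/πd³)·√(4M²+3T²).
√(4M²+3T²) = √(4×(1.910×10^7)² + 3×(1.490×10^7)²) = 4.610×10^7 N·mm.
d³ = 16×4.610×10^7/(π×140.0) = 1.677×10^6 mm³.
d = 118.8 mm.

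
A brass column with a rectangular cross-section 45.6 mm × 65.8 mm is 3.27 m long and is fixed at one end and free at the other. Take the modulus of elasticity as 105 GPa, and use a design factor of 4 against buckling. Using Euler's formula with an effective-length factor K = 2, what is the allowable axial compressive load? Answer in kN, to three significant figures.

Buckling occurs about the weak axis: I_min = h·b³/12 = 65.8×45.6³/12 = 519900 mm⁴ (b = 45.6 mm is the smaller dimension).
Effective length L_e = KL = 2×3.27 m = 6540 mm.
Euler critical load P_cr = π²EI/L_e² = π²×105000×519900/6540² = 12600 N.
P_allow = P_cr/n = 12600/4 = 3149 N.

P_allow = 3.15 kN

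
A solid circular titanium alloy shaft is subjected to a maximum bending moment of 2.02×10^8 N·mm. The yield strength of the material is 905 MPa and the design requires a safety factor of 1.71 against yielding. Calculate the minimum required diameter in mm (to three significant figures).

d = 157 mm

σ_allow = 905/1.71 = 529.2 MPa.
For a solid circular section σ = 32M/(πd³), so d³ = 32M/(π σ_allow) = 32×2.0200×10^8/(π×529.2) = 3.888×10^6 mm³.
d = 157.2 mm.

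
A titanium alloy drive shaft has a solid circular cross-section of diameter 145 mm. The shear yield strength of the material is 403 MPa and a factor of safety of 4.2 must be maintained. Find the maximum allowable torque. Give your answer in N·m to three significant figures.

T_allow = 57400 N·m

τ_allow = 403/4.2 = 95.95 MPa.
For a solid shaft T_allow = τ_allow·πd³/16; πd³/16 = π×145³/16 = 598600 mm³.
T_allow = 95.95×598600 = 5.744×10^7 N·mm = 57440 N·m.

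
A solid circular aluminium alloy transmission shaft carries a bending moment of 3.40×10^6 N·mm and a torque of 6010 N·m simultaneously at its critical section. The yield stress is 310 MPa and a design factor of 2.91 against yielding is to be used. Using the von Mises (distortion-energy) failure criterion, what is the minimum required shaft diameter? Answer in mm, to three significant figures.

σ_allow = σ_y/n = 310/2.91 = 106.5 MPa.
For a solid shaft σ_b = 32M/(πd³) and τ = 16T/(πd³), so the von Mises stress is σ' = (16/πd³)·√(4M²+3T²).
√(4M²+3T²) = √(4×(3.400×10^6)² + 3×(6.010×10^6)²) = 1.243×10^7 N·mm.
d³ = 16×1.243×10^7/(π×106.5) = 594400 mm³.
d = 84.08 mm.

d = 84.1 mm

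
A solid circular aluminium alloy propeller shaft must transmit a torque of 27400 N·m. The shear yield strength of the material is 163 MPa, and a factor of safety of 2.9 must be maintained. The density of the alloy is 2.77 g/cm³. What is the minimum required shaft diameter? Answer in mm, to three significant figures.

Allowable shear stress τ_allow = 163/2.9 = 56.21 MPa.
For a solid shaft τ = 16T/(πd³), so d³ = 16T/(π τ_allow) = 16×2.7400×10^7/(π×56.21) = 2.483×10^6 mm³.
d = (2.483×10^6)^(1/3) = 135.4 mm.

d = 135 mm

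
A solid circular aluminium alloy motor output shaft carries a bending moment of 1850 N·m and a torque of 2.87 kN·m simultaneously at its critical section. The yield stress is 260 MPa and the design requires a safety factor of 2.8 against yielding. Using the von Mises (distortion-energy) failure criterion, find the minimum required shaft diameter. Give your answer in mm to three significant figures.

d = 69.8 mm

σ_allow = σ_y/n = 260/2.8 = 92.86 MPa.
For a solid shaft σ_b = 32M/(πd³) and τ = 16T/(πd³), so the von Mises stress is σ' = (16/πd³)·√(4M²+3T²).
√(4M²+3T²) = √(4×(1.850×10^6)² + 3×(2.870×10^6)²) = 6.197×10^6 N·mm.
d³ = 16×6.197×10^6/(π×92.86) = 339900 mm³.
d = 69.79 mm.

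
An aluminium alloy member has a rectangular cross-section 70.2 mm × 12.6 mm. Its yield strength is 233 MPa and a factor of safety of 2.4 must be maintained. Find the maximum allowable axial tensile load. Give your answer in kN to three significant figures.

F_allow = 85.9 kN

σ_allow = 233/2.4 = 97.08 MPa.
A = 70.2×12.6 = 884.5 mm².
F_allow = σ_allow × A = 97.08×884.5 = 85870 N.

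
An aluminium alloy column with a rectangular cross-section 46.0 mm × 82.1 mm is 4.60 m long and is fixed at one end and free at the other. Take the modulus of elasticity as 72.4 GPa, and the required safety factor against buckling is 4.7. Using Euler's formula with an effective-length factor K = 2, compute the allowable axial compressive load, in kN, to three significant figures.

P_allow = 1.20 kN

Buckling occurs about the weak axis: I_min = h·b³/12 = 82.1×46.0³/12 = 665900 mm⁴ (b = 46.0 mm is the smaller dimension).
Effective length L_e = KL = 2×4.60 m = 9200 mm.
Euler critical load P_cr = π²EI/L_e² = π²×72400×665900/9200² = 5622 N.
P_allow = P_cr/n = 5622/4.7 = 1196 N.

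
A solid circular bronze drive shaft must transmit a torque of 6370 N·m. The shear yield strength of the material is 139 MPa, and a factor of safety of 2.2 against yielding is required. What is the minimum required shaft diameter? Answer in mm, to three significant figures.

Allowable shear stress τ_allow = 139/2.2 = 63.18 MPa.
For a solid shaft τ = 16T/(πd³), so d³ = 16T/(π τ_allow) = 16×6370000/(π×63.18) = 513500 mm³.
d = (513500)^(1/3) = 80.08 mm.

d = 80.1 mm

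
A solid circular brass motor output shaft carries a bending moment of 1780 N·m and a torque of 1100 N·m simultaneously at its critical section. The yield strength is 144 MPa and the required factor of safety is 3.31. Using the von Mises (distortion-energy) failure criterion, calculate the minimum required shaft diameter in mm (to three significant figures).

d = 77.9 mm

σ_allow = σ_y/n = 144/3.31 = 43.50 MPa.
For a solid shaft σ_b = 32M/(πd³) and τ = 16T/(πd³), so the von Mises stress is σ' = (16/πd³)·√(4M²+3T²).
√(4M²+3T²) = √(4×(1.780×10^6)² + 3×(1.100×10^6)²) = 4.038×10^6 N·mm.
d³ = 16×4.038×10^6/(π×43.50) = 472700 mm³.
d = 77.90 mm.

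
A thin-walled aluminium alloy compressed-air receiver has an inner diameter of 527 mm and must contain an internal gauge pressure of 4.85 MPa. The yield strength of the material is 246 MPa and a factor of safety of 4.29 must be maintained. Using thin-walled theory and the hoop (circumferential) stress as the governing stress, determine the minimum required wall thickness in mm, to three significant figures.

t = 22.3 mm

σ_allow = 246/4.29 = 57.34 MPa.
Hoop stress σ_h = pD/(2t), so t = pD/(2σ_allow) = 4.85×527/(2×57.34) = 22.29 mm.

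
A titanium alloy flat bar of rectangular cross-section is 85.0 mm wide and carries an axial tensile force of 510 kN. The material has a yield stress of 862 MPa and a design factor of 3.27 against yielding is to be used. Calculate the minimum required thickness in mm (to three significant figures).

t = 22.8 mm

σ_allow = 862/3.27 = 263.6 MPa.
Required area A = F/σ_allow = 510000/263.6 = 1935 mm².
t = A/w = 1935/85.0 = 22.76 mm.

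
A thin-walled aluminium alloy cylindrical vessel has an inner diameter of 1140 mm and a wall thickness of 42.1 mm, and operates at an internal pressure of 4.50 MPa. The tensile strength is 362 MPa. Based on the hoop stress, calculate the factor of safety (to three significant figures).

σ_h = pD/(2t) = 4.50×1140/(2×42.1) = 60.93 MPa.
n = 362/60.93 = 5.942.

n = 5.94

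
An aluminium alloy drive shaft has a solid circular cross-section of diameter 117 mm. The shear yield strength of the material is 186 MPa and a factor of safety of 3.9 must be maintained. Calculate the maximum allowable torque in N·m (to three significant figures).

τ_allow = 186/3.9 = 47.69 MPa.
For a solid shaft T_allow = τ_allow·πd³/16; πd³/16 = π×117³/16 = 314500 mm³.
T_allow = 47.69×314500 = 1.500×10^7 N·mm = 15000 N·m.

T_allow = 15000 N·m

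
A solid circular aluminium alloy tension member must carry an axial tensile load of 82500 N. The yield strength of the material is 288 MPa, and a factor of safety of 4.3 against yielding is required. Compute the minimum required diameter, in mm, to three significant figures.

Allowable stress σ_allow = 288/4.3 = 66.98 MPa.
Required area A = F/σ_allow = 82500/66.98 = 1232 mm².
A = πd²/4 → d = √(4A/π) = 39.60 mm.

d = 39.6 mm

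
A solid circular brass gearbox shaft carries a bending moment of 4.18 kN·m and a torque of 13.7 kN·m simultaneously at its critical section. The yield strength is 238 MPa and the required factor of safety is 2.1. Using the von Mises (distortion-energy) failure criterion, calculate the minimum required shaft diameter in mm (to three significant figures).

σ_allow = σ_y/n = 238/2.1 = 113.3 MPa.
For a solid shaft σ_b = 32M/(πd³) and τ = 16T/(πd³), so the von Mises stress is σ' = (16/πd³)·√(4M²+3T²).
√(4M²+3T²) = √(4×(4.180×10^6)² + 3×(1.370×10^7)²) = 2.516×10^7 N·mm.
d³ = 16×2.516×10^7/(π×113.3) = 1.131×10^6 mm³.
d = 104.2 mm.

d = 104 mm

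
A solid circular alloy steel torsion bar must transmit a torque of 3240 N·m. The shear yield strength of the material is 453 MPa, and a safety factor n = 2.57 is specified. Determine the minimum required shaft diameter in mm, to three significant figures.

Allowable shear stress τ_allow = 453/2.57 = 176.3 MPa.
For a solid shaft τ = 16T/(πd³), so d³ = 16T/(π τ_allow) = 16×3240000/(π×176.3) = 93620 mm³.
d = (93620)^(1/3) = 45.41 mm.

d = 45.4 mm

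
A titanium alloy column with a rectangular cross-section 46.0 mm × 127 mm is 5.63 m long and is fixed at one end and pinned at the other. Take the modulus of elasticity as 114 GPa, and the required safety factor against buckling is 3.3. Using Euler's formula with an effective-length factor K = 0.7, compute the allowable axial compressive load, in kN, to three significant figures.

Buckling occurs about the weak axis: I_min = h·b³/12 = 127×46.0³/12 = 1.030×10^6 mm⁴ (b = 46.0 mm is the smaller dimension).
Effective length L_e = KL = 0.7×5.63 m = 3941 mm.
Euler critical load P_cr = π²EI/L_e² = π²×114000×1.030×10^6/3941² = 74630 N.
P_allow = P_cr/n = 74630/3.3 = 22610 N.

P_allow = 22.6 kN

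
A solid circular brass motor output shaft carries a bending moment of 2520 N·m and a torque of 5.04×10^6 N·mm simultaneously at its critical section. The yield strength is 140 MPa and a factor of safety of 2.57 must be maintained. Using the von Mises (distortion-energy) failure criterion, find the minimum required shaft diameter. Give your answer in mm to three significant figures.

d = 98.0 mm

σ_allow = σ_y/n = 140/2.57 = 54.47 MPa.
For a solid shaft σ_b = 32M/(πd³) and τ = 16T/(πd³), so the von Mises stress is σ' = (16/πd³)·√(4M²+3T²).
√(4M²+3T²) = √(4×(2.520×10^6)² + 3×(5.040×10^6)²) = 1.008×10^7 N·mm.
d³ = 16×1.008×10^7/(π×54.47) = 942400 mm³.
d = 98.04 mm.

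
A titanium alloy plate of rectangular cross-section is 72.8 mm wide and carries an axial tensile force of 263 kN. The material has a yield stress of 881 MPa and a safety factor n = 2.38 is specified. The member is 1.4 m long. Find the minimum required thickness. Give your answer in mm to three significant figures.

σ_allow = 881/2.38 = 370.2 MPa.
Required area A = F/σ_allow = 263000/370.2 = 710.5 mm².
t = A/w = 710.5/72.8 = 9.759 mm.

t = 9.76 mm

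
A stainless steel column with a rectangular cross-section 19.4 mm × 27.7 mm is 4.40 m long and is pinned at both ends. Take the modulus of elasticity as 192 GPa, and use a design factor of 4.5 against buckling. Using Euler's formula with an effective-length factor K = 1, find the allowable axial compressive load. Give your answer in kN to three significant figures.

Buckling occurs about the weak axis: I_min = h·b³/12 = 27.7×19.4³/12 = 16850 mm⁴ (b = 19.4 mm is the smaller dimension).
Effective length L_e = KL = 1×4.40 m = 4400 mm.
Euler critical load P_cr = π²EI/L_e² = π²×192000×16850/4400² = 1650 N.
P_allow = P_cr/n = 1650/4.5 = 366.6 N.

P_allow = 0.367 kN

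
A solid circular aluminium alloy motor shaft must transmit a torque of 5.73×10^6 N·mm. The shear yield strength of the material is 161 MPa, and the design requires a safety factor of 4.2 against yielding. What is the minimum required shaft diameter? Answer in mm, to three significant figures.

d = 91.3 mm

Allowable shear stress τ_allow = 161/4.2 = 38.33 MPa.
For a solid shaft τ = 16T/(πd³), so d³ = 16T/(π τ_allow) = 16×5730000/(π×38.33) = 761300 mm³.
d = (761300)^(1/3) = 91.31 mm.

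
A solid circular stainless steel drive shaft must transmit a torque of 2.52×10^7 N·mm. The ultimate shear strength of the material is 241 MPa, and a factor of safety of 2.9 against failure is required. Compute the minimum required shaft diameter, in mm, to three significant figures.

d = 116 mm

Allowable shear stress τ_allow = 241/2.9 = 83.10 MPa.
For a solid shaft τ = 16T/(πd³), so d³ = 16T/(π τ_allow) = 16×2.5200×10^7/(π×83.10) = 1.544×10^6 mm³.
d = (1.544×10^6)^(1/3) = 115.6 mm.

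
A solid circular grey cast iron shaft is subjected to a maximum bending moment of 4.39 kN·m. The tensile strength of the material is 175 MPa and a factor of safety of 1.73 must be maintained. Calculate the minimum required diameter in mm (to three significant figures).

d = 76.2 mm

σ_allow = 175/1.73 = 101.2 MPa.
For a solid circular section σ = 32M/(πd³), so d³ = 32M/(π σ_allow) = 32×4390000/(π×101.2) = 442100 mm³.
d = 76.18 mm.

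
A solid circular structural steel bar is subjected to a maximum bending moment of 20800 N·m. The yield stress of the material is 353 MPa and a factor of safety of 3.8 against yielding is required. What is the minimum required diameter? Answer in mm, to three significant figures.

σ_allow = 353/3.8 = 92.89 MPa.
For a solid circular section σ = 32M/(πd³), so d³ = 32M/(π σ_allow) = 32×2.0800×10^7/(π×92.89) = 2.281×10^6 mm³.
d = 131.6 mm.

d = 132 mm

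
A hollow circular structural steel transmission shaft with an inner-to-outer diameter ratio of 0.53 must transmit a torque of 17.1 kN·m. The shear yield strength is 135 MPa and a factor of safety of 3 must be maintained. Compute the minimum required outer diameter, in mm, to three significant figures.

τ_allow = 135/3 = 45.00 MPa.
For a hollow shaft τ = 16T/[πd_o³(1−k⁴)] with k = 0.53, so 1−k⁴ = 0.9211.
d_o³ = 16T/[π τ_allow (1−k⁴)] = 16×1.7100×10^7/(π×45.00×0.9211) = 2.101×10^6 mm³.
d_o = 128.1 mm.

d_o = 128 mm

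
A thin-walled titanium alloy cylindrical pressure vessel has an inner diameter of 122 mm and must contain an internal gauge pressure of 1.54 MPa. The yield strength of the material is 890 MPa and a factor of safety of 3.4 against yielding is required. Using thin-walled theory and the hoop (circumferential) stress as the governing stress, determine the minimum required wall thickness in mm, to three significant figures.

t = 0.359 mm

σ_allow = 890/3.4 = 261.8 MPa.
Hoop stress σ_h = pD/(2t), so t = pD/(2σ_allow) = 1.54×122/(2×261.8) = 0.3589 mm.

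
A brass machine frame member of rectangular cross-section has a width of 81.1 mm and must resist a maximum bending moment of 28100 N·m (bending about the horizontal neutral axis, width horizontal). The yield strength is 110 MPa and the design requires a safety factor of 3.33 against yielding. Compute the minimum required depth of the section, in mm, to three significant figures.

σ_allow = 110/3.33 = 33.03 MPa.
For a rectangular section σ = 6M/(bh²), so h² = 6M/(b σ_allow) = 6×2.8100×10^7/(81.1×33.03) = 62930 mm².
h = 250.9 mm.

h = 251 mm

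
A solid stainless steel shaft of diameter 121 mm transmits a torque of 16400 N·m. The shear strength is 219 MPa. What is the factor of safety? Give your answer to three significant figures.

n = 4.65

τ = 16T/(πd³) = 16×1.6400×10^7/(π×121³) = 47.15 MPa.
n = τ_limit/τ = 219/47.15 = 4.645.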